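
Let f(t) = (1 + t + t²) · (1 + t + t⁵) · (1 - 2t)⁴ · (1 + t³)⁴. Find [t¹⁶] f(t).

28

(1 + t + t²) has coefficients 1,1,1 for degrees 0…2.
(1 + t + t⁵) has coefficients 1,1,0,0,0,1,0,0,0,0,0,0,0,0,0,0,0 for degrees 0…16.
Multiplying by (1 - 2t)⁴ gives running coefficients 1,-7,16,-8,-16,17,-8,24,-32,16,0,0,0,0,0,0,0 for degrees 0…16.
Finally multiplying by (1 + t³)⁴, the product of all factors after the first has coefficients 1,-7,16,-4,-44,81,-34,-82,132,-60,-28,38,-15,73,-108,56,80 for degrees 0…16.
[t¹⁶] = 1·80 + 1·56 + 1·(-108) = 28.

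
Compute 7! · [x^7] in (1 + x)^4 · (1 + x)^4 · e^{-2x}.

The EGF product rule gives c_7 = Σ_{k_1+k_2+k_3=7} C(7; k_1,k_2,k_3) · ∏ g_i(k_i), where (1+x)^4 gives the falling factorial (4)_k; (1+x)^4 gives the falling factorial (4)_k; e^{-2x} gives (-2)^k.
g_1(k) for k = 0…7: 1, 4, 12, 24, 24, 0, 0, 0.
g_2(k) for k = 0…7: 1, 4, 12, 24, 24, 0, 0, 0.
g_3(k) for k = 0…7: 1, -2, 4, -8, 16, -32, 64, -128.
First combine the last two factors: h(k) = Σ_j C(k,j)·g_2(j)·g_3(k−j) for k = 0…7: 1, 2, 0, -8, 8, 48, -224, 320.
c_7 = Σ_k C(7,k)·g_1(k)·h(7−k) = 1·1·320 + 7·4·(-224) + 21·12·48 + 35·24·8 + 35·24·(-8) = 320 − 6272 + 12096 + 6720 − 6720 = 6144.

6144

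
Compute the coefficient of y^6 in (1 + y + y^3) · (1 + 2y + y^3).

1

(1 + y + y^3) has coefficients 1,1,0,1 for degrees 0…3.
(1 + 2y + y^3) has coefficients 1,2,0,1,0,0,0 for degrees 0…6.
[y^6] = 1·0 + 1·0 + 1·1 = 1.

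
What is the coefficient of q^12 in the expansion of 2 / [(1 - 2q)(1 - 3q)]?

Partial fractions give a closed form: a_n = (-4)·2^n + (6)·3^n.
At n = 12: a_12 = 3172262.

3172262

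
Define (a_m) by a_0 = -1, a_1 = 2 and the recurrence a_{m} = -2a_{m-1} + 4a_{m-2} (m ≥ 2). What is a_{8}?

-8704

The ordinary generating function has denominator 1 + 2z - 4z^2.
Iterating the recurrence: a_0,…,a_{8} = -1, 2, -8, 24, -80, 256, -832, 2688, -8704.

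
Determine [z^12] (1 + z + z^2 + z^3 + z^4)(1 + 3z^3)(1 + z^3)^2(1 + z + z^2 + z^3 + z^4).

33

(1 + z + z^2 + z^3 + z^4) has coefficients 1,1,1,1,1 for degrees 0…4.
(1 + 3z^3) has coefficients 1,0,0,3,0,0,0,0,0,0,0,0,0 for degrees 0…12.
Multiplying by (1 + z^3)^2 gives running coefficients 1,0,0,5,0,0,7,0,0,3,0,0,0 for degrees 0…12.
Finally multiplying by (1 + z + z^2 + z^3 + z^4), the product of all factors after the first has coefficients 1,1,1,6,6,5,12,12,7,10,10,3,3 for degrees 0…12.
[z^12] = 1·3 + 1·3 + 1·10 + 1·10 + 1·7 = 33.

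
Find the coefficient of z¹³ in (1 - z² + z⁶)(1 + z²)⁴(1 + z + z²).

4

(1 - z² + z⁶) has coefficients 1,0,-1,0,0,0,1 for degrees 0…6.
(1 + z²)⁴ has coefficients 1,0,4,0,6,0,4,0,1,0,0,0,0,0 for degrees 0…13.
Finally multiplying by (1 + z + z²), the product of all factors after the first has coefficients 1,1,5,4,10,6,10,4,5,1,1,0,0,0 for degrees 0…13.
[z¹³] = 1·0 − 1·0 + 1·4 = 4.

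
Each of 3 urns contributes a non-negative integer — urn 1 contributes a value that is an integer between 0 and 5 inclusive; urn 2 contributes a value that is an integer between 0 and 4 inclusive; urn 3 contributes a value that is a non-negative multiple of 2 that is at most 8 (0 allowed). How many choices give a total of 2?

4

The generating function for the choices is (1 + q + q² + q³ + q⁴ + q⁵)·(1 + q + q² + q³ + q⁴)·(1 + q² + q⁴ + q⁶ + q⁸); the count is [q²].
(1 + q + q² + q³ + q⁴ + q⁵) has coefficients 1,1,1 for degrees 0…2.
(1 + q + q² + q³ + q⁴) has coefficients 1,1,1 for degrees 0…2.
Finally multiplying by (1 + q² + q⁴ + q⁶ + q⁸), the product of all factors after the first has coefficients 1,1,2 for degrees 0…2.
[q²] = 1·2 + 1·1 + 1·1 = 4.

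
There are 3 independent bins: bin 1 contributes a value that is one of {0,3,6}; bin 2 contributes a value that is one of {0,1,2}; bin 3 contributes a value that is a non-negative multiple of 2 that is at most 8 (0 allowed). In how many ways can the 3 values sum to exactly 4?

The generating function for the choices is (1 + z^3 + z^6)·(1 + z + z^2)·(1 + z^2 + z^4 + z^6 + z^8); the count is [z^4].
(1 + z^3 + z^6) has coefficients 1,0,0,1,0 for degrees 0…4.
(1 + z + z^2) has coefficients 1,1,1,0,0 for degrees 0…4.
Finally multiplying by (1 + z^2 + z^4 + z^6 + z^8), the product of all factors after the first has coefficients 1,1,2,1,2 for degrees 0…4.
[z^4] = 1·2 + 1·1 = 3.

3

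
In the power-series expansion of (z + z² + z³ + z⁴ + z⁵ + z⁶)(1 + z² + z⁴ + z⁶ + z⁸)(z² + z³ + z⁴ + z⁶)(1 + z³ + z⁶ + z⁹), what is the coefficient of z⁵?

4

(z + z² + z³ + z⁴ + z⁵ + z⁶) has coefficients 0,1,1,1,1,1 for degrees 0…5.
(1 + z² + z⁴ + z⁶ + z⁸) has coefficients 1,0,1,0,1,0 for degrees 0…5.
Multiplying by (z² + z³ + z⁴ + z⁶) gives running coefficients 0,0,1,1,2,1 for degrees 0…5.
Finally multiplying by (1 + z³ + z⁶ + z⁹), the product of all factors after the first has coefficients 0,0,1,1,2,2 for degrees 0…5.
[z⁵] = 1·2 + 1·1 + 1·1 + 1·0 + 1·0 = 4.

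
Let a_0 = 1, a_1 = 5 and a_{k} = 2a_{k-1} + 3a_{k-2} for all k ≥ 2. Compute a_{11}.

The ordinary generating function has denominator 1 - 2q - 3q^2.
Iterating the recurrence: a_0,…,a_{11} = 1, 5, 13, 41, 121, 365, 1093, 3281, 9841, 29525, 88573, 265721.

265721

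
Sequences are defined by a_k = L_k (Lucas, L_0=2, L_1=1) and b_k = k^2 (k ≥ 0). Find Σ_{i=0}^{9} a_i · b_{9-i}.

This is [x^9] in the product of the two ordinary generating functions.
Σ = 2·81 + 1·64 + 3·49 + 4·36 + 7·25 + 11·16 + 18·9 + 29·4 + 47·1 + 76·0 = 1193.

1193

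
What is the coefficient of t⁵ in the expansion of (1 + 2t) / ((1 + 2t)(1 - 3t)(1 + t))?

Partial fractions give a closed form: a_n = (3/4)·3^n + (1/4)·(-1)^n.
At n = 5: a_5 = 182.

182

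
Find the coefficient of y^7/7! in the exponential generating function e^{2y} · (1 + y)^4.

30144

The EGF product rule gives c_7 = Σ_{k_1+k_2=7} C(7; k_1,k_2) · ∏ g_i(k_i), where e^{2y} gives (2)^k; (1+y)^4 gives the falling factorial (4)_k.
g_1(k) for k = 0…7: 1, 2, 4, 8, 16, 32, 64, 128.
g_2(k) for k = 0…7: 1, 4, 12, 24, 24, 0, 0, 0.
c_7 = Σ_k C(7,k)·g_1(k)·g_2(7−k) = 35·8·24 + 35·16·24 + 21·32·12 + 7·64·4 + 1·128·1 = 6720 + 13440 + 8064 + 1792 + 128 = 30144.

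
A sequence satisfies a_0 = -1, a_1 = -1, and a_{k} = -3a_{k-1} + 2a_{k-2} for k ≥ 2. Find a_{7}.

-773

The ordinary generating function has denominator 1 + 3q - 2q^2.
Iterating the recurrence: a_0,…,a_{7} = -1, -1, 1, -5, 17, -61, 217, -773.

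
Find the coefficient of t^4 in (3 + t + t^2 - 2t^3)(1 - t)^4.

13

(3 + t + t^2 - 2t^3) has coefficients 3,1,1,-2 for degrees 0…3.
(1 - t)^4 has coefficients 1,-4,6,-4,1 for degrees 0…4.
[t^4] = 3·1 + 1·(-4) + 1·6 − 2·(-4) = 13.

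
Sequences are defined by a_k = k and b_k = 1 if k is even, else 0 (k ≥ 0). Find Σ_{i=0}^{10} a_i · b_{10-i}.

30

This is [x^10] in the product of the two ordinary generating functions.
Σ = 0·1 + 1·0 + 2·1 + 3·0 + 4·1 + 5·0 + 6·1 + 7·0 + 8·1 + 9·0 + 10·1 = 30.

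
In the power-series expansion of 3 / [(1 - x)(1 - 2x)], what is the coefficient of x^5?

Partial fractions give a closed form: a_n = (-3)·1^n + (6)·2^n.
At n = 5: a_5 = 189.

189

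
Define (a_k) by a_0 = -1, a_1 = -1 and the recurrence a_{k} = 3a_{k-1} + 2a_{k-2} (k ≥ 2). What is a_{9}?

The ordinary generating function has denominator 1 - 3x - 2x^2.
Iterating the recurrence: a_0,…,a_{9} = -1, -1, -5, -17, -61, -217, -773, -2753, -9805, -34921.

-34921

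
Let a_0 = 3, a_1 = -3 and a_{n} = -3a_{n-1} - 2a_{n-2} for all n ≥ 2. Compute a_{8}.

The ordinary generating function has denominator 1 + 3y + 2y^2.
Iterating the recurrence: a_0,…,a_{8} = 3, -3, 3, -3, 3, -3, 3, -3, 3.

3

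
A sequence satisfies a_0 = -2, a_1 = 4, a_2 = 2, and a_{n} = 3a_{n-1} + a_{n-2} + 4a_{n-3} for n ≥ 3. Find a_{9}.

13050

The ordinary generating function has denominator 1 - 3q - q^2 - 4q^3.
Iterating the recurrence: a_0,…,a_{9} = -2, 4, 2, 2, 24, 82, 278, 1012, 3642, 13050.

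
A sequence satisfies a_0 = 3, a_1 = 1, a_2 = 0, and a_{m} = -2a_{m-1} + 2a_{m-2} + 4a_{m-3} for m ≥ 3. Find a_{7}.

The ordinary generating function has denominator 1 + 2q - 2q^2 - 4q^3.
Iterating the recurrence: a_0,…,a_{7} = 3, 1, 0, 14, -24, 76, -144, 344.

344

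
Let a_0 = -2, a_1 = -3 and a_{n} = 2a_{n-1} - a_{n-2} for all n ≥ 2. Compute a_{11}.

The ordinary generating function has denominator 1 - 2z + z^2.
Iterating the recurrence: a_0,…,a_{11} = -2, -3, -4, -5, -6, -7, -8, -9, -10, -11, -12, -13.

-13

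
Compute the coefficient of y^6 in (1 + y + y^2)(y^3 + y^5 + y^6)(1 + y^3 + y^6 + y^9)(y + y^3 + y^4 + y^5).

3

(1 + y + y^2) has coefficients 1,1,1 for degrees 0…2.
(y^3 + y^5 + y^6) has coefficients 0,0,0,1,0,1,1 for degrees 0…6.
Multiplying by (1 + y^3 + y^6 + y^9) gives running coefficients 0,0,0,1,0,1,2 for degrees 0…6.
Finally multiplying by (y + y^3 + y^4 + y^5), the product of all factors after the first has coefficients 0,0,0,0,1,0,2 for degrees 0…6.
[y^6] = 1·2 + 1·0 + 1·1 = 3.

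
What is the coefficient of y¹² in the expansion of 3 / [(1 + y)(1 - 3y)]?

Partial fractions give a closed form: a_n = (3/4)·(-1)^n + (9/4)·3^n.
At n = 12: a_12 = 1195743.

1195743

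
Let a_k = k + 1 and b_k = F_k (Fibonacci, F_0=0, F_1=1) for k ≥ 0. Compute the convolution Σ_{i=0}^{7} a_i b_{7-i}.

79

Write out a_i and b_{7-i} for i = 0,…,7 and sum the products.
Σ = 1·13 + 2·8 + 3·5 + 4·3 + 5·2 + 6·1 + 7·1 + 8·0 = 79.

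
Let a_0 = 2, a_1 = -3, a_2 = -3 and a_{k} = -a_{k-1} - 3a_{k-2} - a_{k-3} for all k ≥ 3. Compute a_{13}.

The ordinary generating function has denominator 1 + y + 3y^2 + y^3.
Iterating the recurrence: a_0,…,a_{13} = 2, -3, -3, 10, 2, -29, 13, 72, -82, -147, 321, 202, -1018, 91.

91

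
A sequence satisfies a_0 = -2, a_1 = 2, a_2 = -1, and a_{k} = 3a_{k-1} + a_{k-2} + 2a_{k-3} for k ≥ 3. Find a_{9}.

The ordinary generating function has denominator 1 - 3y - y^2 - 2y^3.
Iterating the recurrence: a_0,…,a_{9} = -2, 2, -1, -5, -12, -43, -151, -520, -1797, -6213.

-6213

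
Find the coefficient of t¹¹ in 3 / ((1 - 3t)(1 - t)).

797160

Partial fractions give a closed form: a_n = (9/2)·3^n + (-3/2)·1^n.
At n = 11: a_11 = 797160.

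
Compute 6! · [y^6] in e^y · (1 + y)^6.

13327

The EGF product rule gives c_6 = Σ_{k_1+k_2=6} C(6; k_1,k_2) · ∏ g_i(k_i), where e^y gives (1)^k; (1+y)^6 gives the falling factorial (6)_k.
g_1(k) for k = 0…6: 1, 1, 1, 1, 1, 1, 1.
g_2(k) for k = 0…6: 1, 6, 30, 120, 360, 720, 720.
c_6 = Σ_k C(6,k)·g_1(k)·g_2(6−k) = 1·1·720 + 6·1·720 + 15·1·360 + 20·1·120 + 15·1·30 + 6·1·6 + 1·1·1 = 720 + 4320 + 5400 + 2400 + 450 + 36 + 1 = 13327.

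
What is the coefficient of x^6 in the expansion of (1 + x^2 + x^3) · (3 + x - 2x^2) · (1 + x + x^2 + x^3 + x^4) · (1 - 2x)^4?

(1 + x^2 + x^3) has coefficients 1,0,1,1 for degrees 0…3.
(3 + x - 2x^2) has coefficients 3,1,-2,0,0,0,0 for degrees 0…6.
Multiplying by (1 + x + x^2 + x^3 + x^4) gives running coefficients 3,4,2,2,2,-1,-2 for degrees 0…6.
Finally multiplying by (1 - 2x)^4, the product of all factors after the first has coefficients 3,-20,42,-14,-46,31,22 for degrees 0…6.
[x^6] = 1·22 + 1·(-46) + 1·(-14) = -38.

-38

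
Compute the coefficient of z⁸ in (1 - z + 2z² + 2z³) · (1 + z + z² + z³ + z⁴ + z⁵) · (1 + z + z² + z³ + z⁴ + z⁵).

(1 - z + 2z² + 2z³) has coefficients 1,-1,2,2 for degrees 0…3.
(1 + z + z² + z³ + z⁴ + z⁵) has coefficients 1,1,1,1,1,1,0,0,0 for degrees 0…8.
Finally multiplying by (1 + z + z² + z³ + z⁴ + z⁵), the product of all factors after the first has coefficients 1,2,3,4,5,6,5,4,3 for degrees 0…8.
[z⁸] = 1·3 − 1·4 + 2·5 + 2·6 = 21.

21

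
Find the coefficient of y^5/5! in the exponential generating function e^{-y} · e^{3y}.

32

The EGF product rule gives c_5 = Σ_{k_1+k_2=5} C(5; k_1,k_2) · ∏ g_i(k_i), where e^{-y} gives (-1)^k; e^{3y} gives (3)^k.
g_1(k) for k = 0…5: 1, -1, 1, -1, 1, -1.
g_2(k) for k = 0…5: 1, 3, 9, 27, 81, 243.
c_5 = Σ_k C(5,k)·g_1(k)·g_2(5−k) = 1·1·243 + 5·(-1)·81 + 10·1·27 + 10·(-1)·9 + 5·1·3 + 1·(-1)·1 = 243 − 405 + 270 − 90 + 15 − 1 = 32.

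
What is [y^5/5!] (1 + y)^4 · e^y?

The EGF product rule gives c_5 = Σ_{k_1+k_2=5} C(5; k_1,k_2) · ∏ g_i(k_i), where (1+y)^4 gives the falling factorial (4)_k; e^y gives (1)^k.
g_1(k) for k = 0…5: 1, 4, 12, 24, 24, 0.
g_2(k) for k = 0…5: 1, 1, 1, 1, 1, 1.
c_5 = Σ_k C(5,k)·g_1(k)·g_2(5−k) = 1·1·1 + 5·4·1 + 10·12·1 + 10·24·1 + 5·24·1 = 1 + 20 + 120 + 240 + 120 = 501.

501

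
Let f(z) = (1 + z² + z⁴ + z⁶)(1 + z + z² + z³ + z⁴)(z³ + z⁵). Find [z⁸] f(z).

(1 + z² + z⁴ + z⁶) has coefficients 1,0,1,0,1,0,1 for degrees 0…6.
(1 + z + z² + z³ + z⁴) has coefficients 1,1,1,1,1,0,0,0,0 for degrees 0…8.
Finally multiplying by (z³ + z⁵), the product of all factors after the first has coefficients 0,0,0,1,1,2,2,2,1 for degrees 0…8.
[z⁸] = 1·1 + 1·2 + 1·1 + 1·0 = 4.

4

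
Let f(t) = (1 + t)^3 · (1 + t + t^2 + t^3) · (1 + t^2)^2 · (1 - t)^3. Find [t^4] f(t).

(1 + t)^3 has coefficients 1,3,3,1 for degrees 0…3.
(1 + t + t^2 + t^3) has coefficients 1,1,1,1,0 for degrees 0…4.
Multiplying by (1 + t^2)^2 gives running coefficients 1,1,3,3,3 for degrees 0…4.
Finally multiplying by (1 - t)^3, the product of all factors after the first has coefficients 1,-2,3,-4,2 for degrees 0…4.
[t^4] = 1·2 + 3·(-4) + 3·3 + 1·(-2) = -3.

-3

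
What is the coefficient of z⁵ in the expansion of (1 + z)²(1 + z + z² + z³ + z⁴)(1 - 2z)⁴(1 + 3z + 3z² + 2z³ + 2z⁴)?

(1 + z)² has coefficients 1,2,1 for degrees 0…2.
(1 + z + z² + z³ + z⁴) has coefficients 1,1,1,1,1,0 for degrees 0…5.
Multiplying by (1 - 2z)⁴ gives running coefficients 1,-7,17,-15,1,0 for degrees 0…5.
Finally multiplying by (1 + 3z + 3z² + 2z³ + 2z⁴), the product of all factors after the first has coefficients 1,-4,-1,17,-5,-22 for degrees 0…5.
[z⁵] = 1·(-22) + 2·(-5) + 1·17 = -15.

-15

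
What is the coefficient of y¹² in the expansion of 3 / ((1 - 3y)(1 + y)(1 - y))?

1793613

The denominator gives the recurrence a_n = 3a_(n−1) + a_(n−2) − 3a_(n−3) for n ≥ 3; the numerator fixes a_0 = 3, a_1 = 9, a_2 = 30.
Iterating: 3, 9, 30, 90, 273, 819, 2460, 7380, 22143, 66429, 199290, 597870, 1793613, so a_12 = 1793613.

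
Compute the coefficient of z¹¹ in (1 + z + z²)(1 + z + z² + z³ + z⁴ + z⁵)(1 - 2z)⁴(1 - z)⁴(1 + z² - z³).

155

(1 + z + z²) has coefficients 1,1,1 for degrees 0…2.
(1 + z + z² + z³ + z⁴ + z⁵) has coefficients 1,1,1,1,1,1,0,0,0,0,0,0 for degrees 0…11.
Multiplying by (1 - 2z)⁴ gives running coefficients 1,-7,17,-15,1,1,0,8,-16,16,0,0 for degrees 0…11.
Multiplying by (1 - z)⁴ gives running coefficients 1,-11,51,-129,192,-168,79,-5,-51,129,-192,168 for degrees 0…11.
Finally multiplying by (1 + z² - z³), the product of all factors after the first has coefficients 1,-11,52,-141,254,-348,400,-365,196,45,-238,348 for degrees 0…11.
[z¹¹] = 1·348 + 1·(-238) + 1·45 = 155.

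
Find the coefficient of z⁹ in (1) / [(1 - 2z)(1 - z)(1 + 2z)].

Partial fractions give a closed form: a_n = (1)·2^n + (-1/3)·1^n + (1/3)·(-2)^n.
At n = 9: a_9 = 341.

341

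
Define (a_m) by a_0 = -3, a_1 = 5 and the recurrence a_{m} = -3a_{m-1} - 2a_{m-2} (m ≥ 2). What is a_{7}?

257

The ordinary generating function has denominator 1 + 3q + 2q^2.
Iterating the recurrence: a_0,…,a_{7} = -3, 5, -9, 17, -33, 65, -129, 257.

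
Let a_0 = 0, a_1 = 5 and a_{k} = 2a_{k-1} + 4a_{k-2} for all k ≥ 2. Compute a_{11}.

The ordinary generating function has denominator 1 - 2t - 4t^2.
Iterating the recurrence: a_0,…,a_{11} = 0, 5, 10, 40, 120, 400, 1280, 4160, 13440, 43520, 140800, 455680.

455680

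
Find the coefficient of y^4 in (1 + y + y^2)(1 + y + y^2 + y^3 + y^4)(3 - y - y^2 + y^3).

5

(1 + y + y^2) has coefficients 1,1,1 for degrees 0…2.
(1 + y + y^2 + y^3 + y^4) has coefficients 1,1,1,1,1 for degrees 0…4.
Finally multiplying by (3 - y - y^2 + y^3), the product of all factors after the first has coefficients 3,2,1,2,2 for degrees 0…4.
[y^4] = 1·2 + 1·2 + 1·1 = 5.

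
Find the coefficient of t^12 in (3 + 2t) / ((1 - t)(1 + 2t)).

5463

The denominator gives the recurrence a_n = −a_(n−1) + 2a_(n−2) for n ≥ 2; the numerator fixes a_0 = 3, a_1 = -1.
Iterating: 3, -1, 7, -9, 23, -41, 87, -169, 343, -681, 1367, -2729, 5463, so a_12 = 5463.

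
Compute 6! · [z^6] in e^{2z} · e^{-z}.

The EGF product rule gives c_6 = Σ_{k_1+k_2=6} C(6; k_1,k_2) · ∏ g_i(k_i), where e^{2z} gives (2)^k; e^{-z} gives (-1)^k.
g_1(k) for k = 0…6: 1, 2, 4, 8, 16, 32, 64.
g_2(k) for k = 0…6: 1, -1, 1, -1, 1, -1, 1.
c_6 = Σ_k C(6,k)·g_1(k)·g_2(6−k) = 1·1·1 + 6·2·(-1) + 15·4·1 + 20·8·(-1) + 15·16·1 + 6·32·(-1) + 1·64·1 = 1 − 12 + 60 − 160 + 240 − 192 + 64 = 1.

1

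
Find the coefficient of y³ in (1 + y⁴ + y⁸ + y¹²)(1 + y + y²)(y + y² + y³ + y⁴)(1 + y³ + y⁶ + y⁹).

(1 + y⁴ + y⁸ + y¹²) has coefficients 1,0,0,0 for degrees 0…3.
(1 + y + y²) has coefficients 1,1,1,0 for degrees 0…3.
Multiplying by (y + y² + y³ + y⁴) gives running coefficients 0,1,2,3 for degrees 0…3.
Finally multiplying by (1 + y³ + y⁶ + y⁹), the product of all factors after the first has coefficients 0,1,2,3 for degrees 0…3.
[y³] = 1·3 = 3.

3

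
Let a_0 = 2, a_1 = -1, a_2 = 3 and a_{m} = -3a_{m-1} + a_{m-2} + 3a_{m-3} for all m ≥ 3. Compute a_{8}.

The ordinary generating function has denominator 1 + 3y - y^2 - 3y^3.
Iterating the recurrence: a_0,…,a_{8} = 2, -1, 3, -4, 12, -31, 93, -274, 822.

822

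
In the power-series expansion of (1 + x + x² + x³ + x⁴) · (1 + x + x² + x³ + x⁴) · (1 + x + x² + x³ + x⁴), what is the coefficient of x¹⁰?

(1 + x + x² + x³ + x⁴) has coefficients 1,1,1,1,1 for degrees 0…4.
(1 + x + x² + x³ + x⁴) has coefficients 1,1,1,1,1,0,0,0,0,0,0 for degrees 0…10.
Finally multiplying by (1 + x + x² + x³ + x⁴), the product of all factors after the first has coefficients 1,2,3,4,5,4,3,2,1,0,0 for degrees 0…10.
[x¹⁰] = 1·0 + 1·0 + 1·1 + 1·2 + 1·3 = 6.

6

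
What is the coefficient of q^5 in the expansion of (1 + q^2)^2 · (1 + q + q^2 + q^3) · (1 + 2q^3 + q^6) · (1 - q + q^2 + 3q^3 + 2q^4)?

(1 + q^2)^2 has coefficients 1,0,2,0,1 for degrees 0…4.
(1 + q + q^2 + q^3) has coefficients 1,1,1,1,0,0 for degrees 0…5.
Multiplying by (1 + 2q^3 + q^6) gives running coefficients 1,1,1,3,2,2 for degrees 0…5.
Finally multiplying by (1 - q + q^2 + 3q^3 + 2q^4), the product of all factors after the first has coefficients 1,0,1,6,5,8 for degrees 0…5.
[q^5] = 1·8 + 2·6 + 1·0 = 20.

20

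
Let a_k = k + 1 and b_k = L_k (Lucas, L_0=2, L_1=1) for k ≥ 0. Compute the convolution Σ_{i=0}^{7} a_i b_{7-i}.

This is [x^7] in the product of the two ordinary generating functions.
Σ = 1·29 + 2·18 + 3·11 + 4·7 + 5·4 + 6·3 + 7·1 + 8·2 = 187.

187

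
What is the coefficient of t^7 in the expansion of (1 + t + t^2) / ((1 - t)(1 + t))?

The denominator gives the recurrence a_n = a_(n−2) for n ≥ 3; the numerator fixes a_0 = 1, a_1 = 1, a_2 = 2.
Iterating: 1, 1, 2, 1, 2, 1, 2, 1, so a_7 = 1.

1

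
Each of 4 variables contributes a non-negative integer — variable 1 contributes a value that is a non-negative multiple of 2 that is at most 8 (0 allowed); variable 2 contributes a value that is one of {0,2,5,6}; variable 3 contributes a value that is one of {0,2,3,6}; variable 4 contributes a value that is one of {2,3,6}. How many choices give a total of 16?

The generating function for the choices is (1 + t² + t⁴ + t⁶ + t⁸)·(1 + t² + t⁵ + t⁶)·(1 + t² + t³ + t⁶)·(t² + t³ + t⁶); the count is [t¹⁶].
(1 + t² + t⁴ + t⁶ + t⁸) has coefficients 1,0,1,0,1,0,1,0,1 for degrees 0…8.
(1 + t² + t⁵ + t⁶) has coefficients 1,0,1,0,0,1,1,0,0,0,0,0,0,0,0,0,0 for degrees 0…16.
Multiplying by (1 + t² + t³ + t⁶) gives running coefficients 1,0,2,1,1,2,2,1,3,1,0,1,1,0,0,0,0 for degrees 0…16.
Finally multiplying by (t² + t³ + t⁶), the product of all factors after the first has coefficients 0,0,1,1,2,3,3,3,6,4,5,6,3,2,5,2,0 for degrees 0…16.
[t¹⁶] = 1·0 + 1·5 + 1·3 + 1·5 + 1·6 = 19.

19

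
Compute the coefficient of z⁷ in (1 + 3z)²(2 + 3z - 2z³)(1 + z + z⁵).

(1 + 3z)² has coefficients 1,6,9 for degrees 0…2.
(2 + 3z - 2z³) has coefficients 2,3,0,-2,0,0,0,0 for degrees 0…7.
Finally multiplying by (1 + z + z⁵), the product of all factors after the first has coefficients 2,5,3,-2,-2,2,3,0 for degrees 0…7.
[z⁷] = 1·0 + 6·3 + 9·2 = 36.

36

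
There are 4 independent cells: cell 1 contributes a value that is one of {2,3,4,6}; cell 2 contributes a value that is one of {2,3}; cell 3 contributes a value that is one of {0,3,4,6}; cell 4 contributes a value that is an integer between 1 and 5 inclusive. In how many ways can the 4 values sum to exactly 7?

The generating function for the choices is (t^2 + t^3 + t^4 + t^6)·(t^2 + t^3)·(1 + t^3 + t^4 + t^6)·(t + t^2 + t^3 + t^4 + t^5); the count is [t^7].
(t^2 + t^3 + t^4 + t^6) has coefficients 0,0,1,1,1,0,1 for degrees 0…6.
(t^2 + t^3) has coefficients 0,0,1,1,0,0,0,0 for degrees 0…7.
Multiplying by (1 + t^3 + t^4 + t^6) gives running coefficients 0,0,1,1,0,1,2,1 for degrees 0…7.
Finally multiplying by (t + t^2 + t^3 + t^4 + t^5), the product of all factors after the first has coefficients 0,0,0,1,2,2,3,5 for degrees 0…7.
[t^7] = 1·2 + 1·2 + 1·1 + 1·0 = 5.

5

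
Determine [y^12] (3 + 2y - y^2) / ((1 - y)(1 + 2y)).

4780

The denominator gives the recurrence a_n = −a_(n−1) + 2a_(n−2) for n ≥ 3; the numerator fixes a_0 = 3, a_1 = -1, a_2 = 6.
Iterating: 3, -1, 6, -8, 20, -36, 76, -148, 300, -596, 1196, -2388, 4780, so a_12 = 4780.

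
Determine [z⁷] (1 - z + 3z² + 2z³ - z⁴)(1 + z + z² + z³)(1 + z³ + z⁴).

7

(1 - z + 3z² + 2z³ - z⁴) has coefficients 1,-1,3,2,-1 for degrees 0…4.
(1 + z + z² + z³) has coefficients 1,1,1,1,0,0,0,0 for degrees 0…7.
Finally multiplying by (1 + z³ + z⁴), the product of all factors after the first has coefficients 1,1,1,2,2,2,2,1 for degrees 0…7.
[z⁷] = 1·1 − 1·2 + 3·2 + 2·2 − 1·2 = 7.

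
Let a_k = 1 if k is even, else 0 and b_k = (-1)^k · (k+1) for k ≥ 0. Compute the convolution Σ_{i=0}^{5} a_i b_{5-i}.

This is [x^5] in the product of the two ordinary generating functions.
Σ = 1·(-6) + 0·5 + 1·(-4) + 0·3 + 1·(-2) + 0·1 = -12.

-12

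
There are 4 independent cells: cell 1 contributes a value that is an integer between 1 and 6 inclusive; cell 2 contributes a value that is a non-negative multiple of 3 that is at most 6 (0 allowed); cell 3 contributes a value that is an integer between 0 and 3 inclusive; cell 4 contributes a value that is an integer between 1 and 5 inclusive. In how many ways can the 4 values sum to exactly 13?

The generating function for the choices is (y + y^2 + y^3 + y^4 + y^5 + y^6)·(1 + y^3 + y^6)·(1 + y + y^2 + y^3)·(y + y^2 + y^3 + y^4 + y^5); the count is [y^13].
(y + y^2 + y^3 + y^4 + y^5 + y^6) has coefficients 0,1,1,1,1,1,1 for degrees 0…6.
(1 + y^3 + y^6) has coefficients 1,0,0,1,0,0,1,0,0,0,0,0,0,0 for degrees 0…13.
Multiplying by (1 + y + y^2 + y^3) gives running coefficients 1,1,1,2,1,1,2,1,1,1,0,0,0,0 for degrees 0…13.
Finally multiplying by (y + y^2 + y^3 + y^4 + y^5), the product of all factors after the first has coefficients 0,1,2,3,5,6,6,7,7,6,6,5,3,2 for degrees 0…13.
[y^13] = 1·3 + 1·5 + 1·6 + 1·6 + 1·7 + 1·7 = 34.

34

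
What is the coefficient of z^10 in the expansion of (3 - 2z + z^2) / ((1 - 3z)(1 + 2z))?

The denominator gives the recurrence a_n = a_(n−1) + 6a_(n−2) for n ≥ 3; the numerator fixes a_0 = 3, a_1 = 1, a_2 = 20.
Iterating: 3, 1, 20, 26, 146, 302, 1178, 2990, 10058, 27998, 88346, so a_10 = 88346.

88346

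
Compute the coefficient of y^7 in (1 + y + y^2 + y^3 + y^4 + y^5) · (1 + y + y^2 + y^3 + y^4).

(1 + y + y^2 + y^3 + y^4 + y^5) has coefficients 1,1,1,1,1,1 for degrees 0…5.
(1 + y + y^2 + y^3 + y^4) has coefficients 1,1,1,1,1,0,0,0 for degrees 0…7.
[y^7] = 1·0 + 1·0 + 1·0 + 1·1 + 1·1 + 1·1 = 3.

3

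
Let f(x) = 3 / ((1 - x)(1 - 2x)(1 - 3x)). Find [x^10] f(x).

Partial fractions give a closed form: a_n = (3/2)·1^n + (-12)·2^n + (27/2)·3^n.
At n = 10: a_10 = 784875.

784875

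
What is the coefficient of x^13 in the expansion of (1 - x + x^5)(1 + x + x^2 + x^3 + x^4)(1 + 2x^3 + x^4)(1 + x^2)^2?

(1 - x + x^5) has coefficients 1,-1,0,0,0,1 for degrees 0…5.
(1 + x + x^2 + x^3 + x^4) has coefficients 1,1,1,1,1,0,0,0,0,0,0,0,0,0 for degrees 0…13.
Multiplying by (1 + 2x^3 + x^4) gives running coefficients 1,1,1,3,4,3,3,3,1,0,0,0,0,0 for degrees 0…13.
Finally multiplying by (1 + x^2)^2, the product of all factors after the first has coefficients 1,1,3,5,7,10,12,12,11,9,5,3,1,0 for degrees 0…13.
[x^13] = 1·0 − 1·1 + 1·11 = 10.

10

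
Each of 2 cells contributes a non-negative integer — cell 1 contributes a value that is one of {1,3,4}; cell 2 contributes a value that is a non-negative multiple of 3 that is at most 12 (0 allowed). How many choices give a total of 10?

The generating function for the choices is (z + z^3 + z^4)·(1 + z^3 + z^6 + z^9 + z^12); the count is [z^10].
(z + z^3 + z^4) has coefficients 0,1,0,1,1 for degrees 0…4.
(1 + z^3 + z^6 + z^9 + z^12) has coefficients 1,0,0,1,0,0,1,0,0,1,0 for degrees 0…10.
[z^10] = 1·1 + 1·0 + 1·1 = 2.

2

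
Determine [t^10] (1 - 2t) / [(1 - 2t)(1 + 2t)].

The denominator gives the recurrence a_n = 4a_(n−2) for n ≥ 2; the numerator fixes a_0 = 1, a_1 = -2.
Iterating: 1, -2, 4, -8, 16, -32, 64, -128, 256, -512, 1024, so a_10 = 1024.

1024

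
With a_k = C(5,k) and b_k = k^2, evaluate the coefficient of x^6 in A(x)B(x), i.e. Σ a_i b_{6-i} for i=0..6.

Write out a_i and b_{6-i} for i = 0,…,6 and sum the products.
Σ = 1·36 + 5·25 + 10·16 + 10·9 + 5·4 + 1·1 + 0·0 = 432.

432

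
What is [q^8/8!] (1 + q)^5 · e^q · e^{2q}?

2180601

The EGF product rule gives c_8 = Σ_{k_1+k_2+k_3=8} C(8; k_1,k_2,k_3) · ∏ g_i(k_i), where (1+q)^5 gives the falling factorial (5)_k; e^q gives (1)^k; e^{2q} gives (2)^k.
g_1(k) for k = 0…8: 1, 5, 20, 60, 120, 120, 0, 0, 0.
g_2(k) for k = 0…8: 1, 1, 1, 1, 1, 1, 1, 1, 1.
g_3(k) for k = 0…8: 1, 2, 4, 8, 16, 32, 64, 128, 256.
First combine the last two factors: h(k) = Σ_j C(k,j)·g_2(j)·g_3(k−j) for k = 0…8: 1, 3, 9, 27, 81, 243, 729, 2187, 6561.
c_8 = Σ_k C(8,k)·g_1(k)·h(8−k) = 1·1·6561 + 8·5·2187 + 28·20·729 + 56·60·243 + 70·120·81 + 56·120·27 = 6561 + 87480 + 408240 + 816480 + 680400 + 181440 = 2180601.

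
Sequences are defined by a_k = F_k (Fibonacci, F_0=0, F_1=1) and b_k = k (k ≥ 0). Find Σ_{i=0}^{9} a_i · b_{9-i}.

133

This is [x^9] in the product of the two ordinary generating functions.
Σ = 0·9 + 1·8 + 1·7 + 2·6 + 3·5 + 5·4 + 8·3 + 13·2 + 21·1 + 34·0 = 133.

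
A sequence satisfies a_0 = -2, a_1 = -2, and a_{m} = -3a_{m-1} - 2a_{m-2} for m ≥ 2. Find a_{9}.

-2042

The ordinary generating function has denominator 1 + 3q + 2q^2.
Iterating the recurrence: a_0,…,a_{9} = -2, -2, 10, -26, 58, -122, 250, -506, 1018, -2042.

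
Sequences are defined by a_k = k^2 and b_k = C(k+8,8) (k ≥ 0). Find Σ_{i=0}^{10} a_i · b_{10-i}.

The convolution is the t^10 coefficient of A(t)B(t).
Σ = 0·43758 + 1·24310 + 4·12870 + 9·6435 + 16·3003 + 25·1287 + 36·495 + 49·165 + 64·45 + 81·9 + 100·1 = 243542.

243542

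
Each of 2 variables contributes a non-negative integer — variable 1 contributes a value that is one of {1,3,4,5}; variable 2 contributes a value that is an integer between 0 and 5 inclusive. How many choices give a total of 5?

The generating function for the choices is (x + x^3 + x^4 + x^5)·(1 + x + x^2 + x^3 + x^4 + x^5); the count is [x^5].
(x + x^3 + x^4 + x^5) has coefficients 0,1,0,1,1,1 for degrees 0…5.
(1 + x + x^2 + x^3 + x^4 + x^5) has coefficients 1,1,1,1,1,1 for degrees 0…5.
[x^5] = 1·1 + 1·1 + 1·1 + 1·1 = 4.

4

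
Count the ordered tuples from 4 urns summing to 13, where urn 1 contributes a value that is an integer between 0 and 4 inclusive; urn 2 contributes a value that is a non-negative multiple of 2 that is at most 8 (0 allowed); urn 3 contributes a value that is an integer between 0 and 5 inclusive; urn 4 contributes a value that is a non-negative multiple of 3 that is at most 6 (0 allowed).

The generating function for the choices is (1 + z + z^2 + z^3 + z^4)·(1 + z^2 + z^4 + z^6 + z^8)·(1 + z + z^2 + z^3 + z^4 + z^5)·(1 + z^3 + z^6); the count is [z^13].
(1 + z + z^2 + z^3 + z^4) has coefficients 1,1,1,1,1 for degrees 0…4.
(1 + z^2 + z^4 + z^6 + z^8) has coefficients 1,0,1,0,1,0,1,0,1,0,0,0,0,0 for degrees 0…13.
Multiplying by (1 + z + z^2 + z^3 + z^4 + z^5) gives running coefficients 1,1,2,2,3,3,3,3,3,3,2,2,1,1 for degrees 0…13.
Finally multiplying by (1 + z^3 + z^6), the product of all factors after the first has coefficients 1,1,2,3,4,5,6,7,8,8,8,8,7,6 for degrees 0…13.
[z^13] = 1·6 + 1·7 + 1·8 + 1·8 + 1·8 = 37.

37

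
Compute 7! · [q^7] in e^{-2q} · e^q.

The EGF product rule gives c_7 = Σ_{k_1+k_2=7} C(7; k_1,k_2) · ∏ g_i(k_i), where e^{-2q} gives (-2)^k; e^q gives (1)^k.
g_1(k) for k = 0…7: 1, -2, 4, -8, 16, -32, 64, -128.
g_2(k) for k = 0…7: 1, 1, 1, 1, 1, 1, 1, 1.
c_7 = Σ_k C(7,k)·g_1(k)·g_2(7−k) = 1·1·1 + 7·(-2)·1 + 21·4·1 + 35·(-8)·1 + 35·16·1 + 21·(-32)·1 + 7·64·1 + 1·(-128)·1 = 1 − 14 + 84 − 280 + 560 − 672 + 448 − 128 = -1.

-1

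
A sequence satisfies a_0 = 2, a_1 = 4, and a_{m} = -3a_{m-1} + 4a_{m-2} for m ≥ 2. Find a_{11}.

The ordinary generating function has denominator 1 + 3x - 4x^2.
Iterating the recurrence: a_0,…,a_{11} = 2, 4, -4, 28, -100, 412, -1636, 6556, -26212, 104860, -419428, 1677724.

1677724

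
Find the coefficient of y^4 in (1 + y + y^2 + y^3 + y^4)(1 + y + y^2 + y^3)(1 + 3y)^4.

511

(1 + y + y^2 + y^3 + y^4) has coefficients 1,1,1,1,1 for degrees 0…4.
(1 + y + y^2 + y^3) has coefficients 1,1,1,1,0 for degrees 0…4.
Finally multiplying by (1 + 3y)^4, the product of all factors after the first has coefficients 1,13,67,175,255 for degrees 0…4.
[y^4] = 1·255 + 1·175 + 1·67 + 1·13 + 1·1 = 511.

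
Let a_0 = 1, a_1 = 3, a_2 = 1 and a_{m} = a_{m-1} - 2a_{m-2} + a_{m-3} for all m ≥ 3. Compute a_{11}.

The ordinary generating function has denominator 1 - q + 2q^2 - q^3.
Iterating the recurrence: a_0,…,a_{11} = 1, 3, 1, -4, -3, 6, 8, -7, -17, 5, 32, 5.

5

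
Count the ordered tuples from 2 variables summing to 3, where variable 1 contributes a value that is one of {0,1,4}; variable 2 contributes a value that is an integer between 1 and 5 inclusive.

2

The generating function for the choices is (1 + z + z^4)·(z + z^2 + z^3 + z^4 + z^5); the count is [z^3].
(1 + z + z^4) has coefficients 1,1,0,0 for degrees 0…3.
(z + z^2 + z^3 + z^4 + z^5) has coefficients 0,1,1,1 for degrees 0…3.
[z^3] = 1·1 + 1·1 = 2.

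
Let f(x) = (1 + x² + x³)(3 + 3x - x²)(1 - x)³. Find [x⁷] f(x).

-5

(1 + x² + x³) has coefficients 1,0,1,1 for degrees 0…3.
(3 + 3x - x²) has coefficients 3,3,-1,0,0,0,0,0 for degrees 0…7.
Finally multiplying by (1 - x)³, the product of all factors after the first has coefficients 3,-6,-1,9,-6,1,0,0 for degrees 0…7.
[x⁷] = 1·0 + 1·1 + 1·(-6) = -5.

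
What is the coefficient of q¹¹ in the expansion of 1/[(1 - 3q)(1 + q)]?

Partial fractions give a closed form: a_n = (3/4)·3^n + (1/4)·(-1)^n.
At n = 11: a_11 = 132860.

132860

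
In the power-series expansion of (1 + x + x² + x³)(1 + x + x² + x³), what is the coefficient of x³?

4

(1 + x + x² + x³) has coefficients 1,1,1,1 for degrees 0…3.
(1 + x + x² + x³) has coefficients 1,1,1,1 for degrees 0…3.
[x³] = 1·1 + 1·1 + 1·1 + 1·1 = 4.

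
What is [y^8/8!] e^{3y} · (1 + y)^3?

263169

The EGF product rule gives c_8 = Σ_{k_1+k_2=8} C(8; k_1,k_2) · ∏ g_i(k_i), where e^{3y} gives (3)^k; (1+y)^3 gives the falling factorial (3)_k.
g_1(k) for k = 0…8: 1, 3, 9, 27, 81, 243, 729, 2187, 6561.
g_2(k) for k = 0…8: 1, 3, 6, 6, 0, 0, 0, 0, 0.
c_8 = Σ_k C(8,k)·g_1(k)·g_2(8−k) = 56·243·6 + 28·729·6 + 8·2187·3 + 1·6561·1 = 81648 + 122472 + 52488 + 6561 = 263169.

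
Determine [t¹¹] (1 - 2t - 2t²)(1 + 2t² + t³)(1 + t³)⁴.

-12

(1 - 2t - 2t²) has coefficients 1,-2,-2 for degrees 0…2.
(1 + 2t² + t³) has coefficients 1,0,2,1,0,0,0,0,0,0,0,0 for degrees 0…11.
Finally multiplying by (1 + t³)⁴, the product of all factors after the first has coefficients 1,0,2,5,0,8,10,0,12,10,0,8 for degrees 0…11.
[t¹¹] = 1·8 − 2·0 − 2·10 = -12.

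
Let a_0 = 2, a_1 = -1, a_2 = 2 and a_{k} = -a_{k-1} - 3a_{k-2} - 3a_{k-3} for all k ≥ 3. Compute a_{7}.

The ordinary generating function has denominator 1 + y + 3y^2 + 3y^3.
Iterating the recurrence: a_0,…,a_{7} = 2, -1, 2, -5, 2, 7, 2, -29.

-29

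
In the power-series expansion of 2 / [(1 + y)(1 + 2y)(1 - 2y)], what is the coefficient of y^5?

Partial fractions give a closed form: a_n = (-2/3)·(-1)^n + (2)·(-2)^n + (2/3)·2^n.
At n = 5: a_5 = -42.

-42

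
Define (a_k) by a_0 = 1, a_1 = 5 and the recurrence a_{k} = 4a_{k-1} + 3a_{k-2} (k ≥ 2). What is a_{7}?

The ordinary generating function has denominator 1 - 4z - 3z^2.
Iterating the recurrence: a_0,…,a_{7} = 1, 5, 23, 107, 497, 2309, 10727, 49835.

49835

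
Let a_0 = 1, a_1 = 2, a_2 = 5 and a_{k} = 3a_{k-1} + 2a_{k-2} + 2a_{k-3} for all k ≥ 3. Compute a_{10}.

193541

The ordinary generating function has denominator 1 - 3t - 2t^2 - 2t^3.
Iterating the recurrence: a_0,…,a_{10} = 1, 2, 5, 21, 77, 283, 1045, 3855, 14221, 52463, 193541.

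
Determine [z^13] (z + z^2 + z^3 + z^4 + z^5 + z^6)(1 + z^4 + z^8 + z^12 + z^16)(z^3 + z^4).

(z + z^2 + z^3 + z^4 + z^5 + z^6) has coefficients 0,1,1,1,1,1,1 for degrees 0…6.
(1 + z^4 + z^8 + z^12 + z^16) has coefficients 1,0,0,0,1,0,0,0,1,0,0,0,1,0 for degrees 0…13.
Finally multiplying by (z^3 + z^4), the product of all factors after the first has coefficients 0,0,0,1,1,0,0,1,1,0,0,1,1,0 for degrees 0…13.
[z^13] = 1·1 + 1·1 + 1·0 + 1·0 + 1·1 + 1·1 = 4.

4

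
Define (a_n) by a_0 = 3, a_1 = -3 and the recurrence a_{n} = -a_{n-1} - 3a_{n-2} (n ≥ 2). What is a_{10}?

759

The ordinary generating function has denominator 1 + t + 3t^2.
Iterating the recurrence: a_0,…,a_{10} = 3, -3, -6, 15, 3, -48, 39, 105, -222, -93, 759.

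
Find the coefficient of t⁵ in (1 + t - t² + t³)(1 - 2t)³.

(1 + t - t² + t³) has coefficients 1,1,-1,1 for degrees 0…3.
(1 - 2t)³ has coefficients 1,-6,12,-8,0,0 for degrees 0…5.
[t⁵] = 1·0 + 1·0 − 1·(-8) + 1·12 = 20.

20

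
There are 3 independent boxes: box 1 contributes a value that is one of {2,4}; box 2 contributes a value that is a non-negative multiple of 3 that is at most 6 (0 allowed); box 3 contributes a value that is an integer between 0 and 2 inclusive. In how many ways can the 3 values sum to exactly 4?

2

The generating function for the choices is (q² + q⁴)·(1 + q³ + q⁶)·(1 + q + q²); the count is [q⁴].
(q² + q⁴) has coefficients 0,0,1,0,1 for degrees 0…4.
(1 + q³ + q⁶) has coefficients 1,0,0,1,0 for degrees 0…4.
Finally multiplying by (1 + q + q²), the product of all factors after the first has coefficients 1,1,1,1,1 for degrees 0…4.
[q⁴] = 1·1 + 1·1 = 2.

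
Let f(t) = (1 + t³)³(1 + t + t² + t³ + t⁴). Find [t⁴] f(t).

(1 + t³)³ has coefficients 1,0,0,3,0 for degrees 0…4.
(1 + t + t² + t³ + t⁴) has coefficients 1,1,1,1,1 for degrees 0…4.
[t⁴] = 1·1 + 3·1 = 4.

4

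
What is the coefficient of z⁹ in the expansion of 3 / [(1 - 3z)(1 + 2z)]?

34815

Partial fractions give a closed form: a_n = (9/5)·3^n + (6/5)·(-2)^n.
At n = 9: a_9 = 34815.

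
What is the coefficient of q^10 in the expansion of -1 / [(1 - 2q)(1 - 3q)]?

-175099

Partial fractions give a closed form: a_n = (2)·2^n + (-3)·3^n.
At n = 10: a_10 = -175099.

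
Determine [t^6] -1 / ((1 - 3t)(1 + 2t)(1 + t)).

Partial fractions give a closed form: a_n = (-9/20)·3^n + (-4/5)·(-2)^n + (1/4)·(-1)^n.
At n = 6: a_6 = -379.

-379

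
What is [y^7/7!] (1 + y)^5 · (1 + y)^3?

40320

The EGF product rule gives c_7 = Σ_{k_1+k_2=7} C(7; k_1,k_2) · ∏ g_i(k_i), where (1+y)^5 gives the falling factorial (5)_k; (1+y)^3 gives the falling factorial (3)_k.
g_1(k) for k = 0…7: 1, 5, 20, 60, 120, 120, 0, 0.
g_2(k) for k = 0…7: 1, 3, 6, 6, 0, 0, 0, 0.
c_7 = Σ_k C(7,k)·g_1(k)·g_2(7−k) = 35·120·6 + 21·120·6 = 25200 + 15120 = 40320.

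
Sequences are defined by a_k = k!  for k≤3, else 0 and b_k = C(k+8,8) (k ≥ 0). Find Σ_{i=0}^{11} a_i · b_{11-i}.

245180

The convolution is the t^11 coefficient of A(t)B(t).
Σ = 1·75582 + 1·43758 + 2·24310 + 6·12870 + 0·6435 + 0·3003 + 0·1287 + 0·495 + 0·165 + 0·45 + 0·9 + 0·1 = 245180.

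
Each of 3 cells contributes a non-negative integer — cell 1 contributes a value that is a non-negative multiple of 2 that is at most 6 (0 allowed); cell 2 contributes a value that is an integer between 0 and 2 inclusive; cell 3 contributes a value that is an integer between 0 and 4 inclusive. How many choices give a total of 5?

The generating function for the choices is (1 + z² + z⁴ + z⁶)·(1 + z + z²)·(1 + z + z² + z³ + z⁴); the count is [z⁵].
(1 + z² + z⁴ + z⁶) has coefficients 1,0,1,0,1,0 for degrees 0…5.
(1 + z + z²) has coefficients 1,1,1,0,0,0 for degrees 0…5.
Finally multiplying by (1 + z + z² + z³ + z⁴), the product of all factors after the first has coefficients 1,2,3,3,3,2 for degrees 0…5.
[z⁵] = 1·2 + 1·3 + 1·2 = 7.

7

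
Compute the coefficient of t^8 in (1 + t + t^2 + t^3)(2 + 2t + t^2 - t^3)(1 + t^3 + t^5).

(1 + t + t^2 + t^3) has coefficients 1,1,1,1 for degrees 0…3.
(2 + 2t + t^2 - t^3) has coefficients 2,2,1,-1,0,0,0,0,0 for degrees 0…8.
Finally multiplying by (1 + t^3 + t^5), the product of all factors after the first has coefficients 2,2,1,1,2,3,1,1,-1 for degrees 0…8.
[t^8] = 1·(-1) + 1·1 + 1·1 + 1·3 = 4.

4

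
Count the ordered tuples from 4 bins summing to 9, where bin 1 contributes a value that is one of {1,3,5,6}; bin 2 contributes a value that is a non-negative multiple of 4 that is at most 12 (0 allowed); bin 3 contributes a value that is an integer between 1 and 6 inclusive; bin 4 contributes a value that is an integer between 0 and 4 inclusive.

21

The generating function for the choices is (q + q^3 + q^5 + q^6)·(1 + q^4 + q^8 + q^12)·(q + q^2 + q^3 + q^4 + q^5 + q^6)·(1 + q + q^2 + q^3 + q^4); the count is [q^9].
(q + q^3 + q^5 + q^6) has coefficients 0,1,0,1,0,1,1 for degrees 0…6.
(1 + q^4 + q^8 + q^12) has coefficients 1,0,0,0,1,0,0,0,1,0 for degrees 0…9.
Multiplying by (q + q^2 + q^3 + q^4 + q^5 + q^6) gives running coefficients 0,1,1,1,1,2,2,1,1,2 for degrees 0…9.
Finally multiplying by (1 + q + q^2 + q^3 + q^4), the product of all factors after the first has coefficients 0,1,2,3,4,6,7,7,7,8 for degrees 0…9.
[q^9] = 1·7 + 1·7 + 1·4 + 1·3 = 21.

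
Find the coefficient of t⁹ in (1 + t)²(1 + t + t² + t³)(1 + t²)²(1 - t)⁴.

-3

(1 + t)² has coefficients 1,2,1 for degrees 0…2.
(1 + t + t² + t³) has coefficients 1,1,1,1,0,0,0,0,0,0 for degrees 0…9.
Multiplying by (1 + t²)² gives running coefficients 1,1,3,3,3,3,1,1,0,0 for degrees 0…9.
Finally multiplying by (1 - t)⁴, the product of all factors after the first has coefficients 1,-3,5,-7,6,-2,-2,6,-7,5 for degrees 0…9.
[t⁹] = 1·5 + 2·(-7) + 1·6 = -3.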